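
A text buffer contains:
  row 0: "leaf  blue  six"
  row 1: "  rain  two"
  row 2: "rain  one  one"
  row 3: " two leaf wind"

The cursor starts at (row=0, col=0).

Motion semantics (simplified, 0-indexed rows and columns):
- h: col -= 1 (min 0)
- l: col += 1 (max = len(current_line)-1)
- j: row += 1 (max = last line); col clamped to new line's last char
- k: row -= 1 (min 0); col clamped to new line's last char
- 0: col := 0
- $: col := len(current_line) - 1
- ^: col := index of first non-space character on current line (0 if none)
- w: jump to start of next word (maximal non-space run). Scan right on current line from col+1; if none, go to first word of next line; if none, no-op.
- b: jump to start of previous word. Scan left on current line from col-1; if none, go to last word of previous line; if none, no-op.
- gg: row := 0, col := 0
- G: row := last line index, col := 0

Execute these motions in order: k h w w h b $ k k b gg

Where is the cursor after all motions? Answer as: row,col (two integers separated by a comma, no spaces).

Answer: 0,0

Derivation:
After 1 (k): row=0 col=0 char='l'
After 2 (h): row=0 col=0 char='l'
After 3 (w): row=0 col=6 char='b'
After 4 (w): row=0 col=12 char='s'
After 5 (h): row=0 col=11 char='_'
After 6 (b): row=0 col=6 char='b'
After 7 ($): row=0 col=14 char='x'
After 8 (k): row=0 col=14 char='x'
After 9 (k): row=0 col=14 char='x'
After 10 (b): row=0 col=12 char='s'
After 11 (gg): row=0 col=0 char='l'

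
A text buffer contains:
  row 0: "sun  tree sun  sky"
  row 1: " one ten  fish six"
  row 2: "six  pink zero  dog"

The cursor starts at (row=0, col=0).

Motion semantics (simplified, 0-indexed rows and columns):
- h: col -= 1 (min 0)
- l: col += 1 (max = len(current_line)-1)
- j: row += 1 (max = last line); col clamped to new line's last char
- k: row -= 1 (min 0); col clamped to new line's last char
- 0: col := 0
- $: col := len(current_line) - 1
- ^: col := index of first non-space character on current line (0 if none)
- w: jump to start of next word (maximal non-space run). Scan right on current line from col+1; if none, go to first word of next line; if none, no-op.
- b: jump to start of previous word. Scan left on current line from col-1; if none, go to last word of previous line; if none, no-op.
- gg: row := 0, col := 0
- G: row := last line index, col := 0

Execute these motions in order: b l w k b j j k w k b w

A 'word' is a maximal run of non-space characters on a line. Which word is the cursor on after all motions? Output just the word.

Answer: tree

Derivation:
After 1 (b): row=0 col=0 char='s'
After 2 (l): row=0 col=1 char='u'
After 3 (w): row=0 col=5 char='t'
After 4 (k): row=0 col=5 char='t'
After 5 (b): row=0 col=0 char='s'
After 6 (j): row=1 col=0 char='_'
After 7 (j): row=2 col=0 char='s'
After 8 (k): row=1 col=0 char='_'
After 9 (w): row=1 col=1 char='o'
After 10 (k): row=0 col=1 char='u'
After 11 (b): row=0 col=0 char='s'
After 12 (w): row=0 col=5 char='t'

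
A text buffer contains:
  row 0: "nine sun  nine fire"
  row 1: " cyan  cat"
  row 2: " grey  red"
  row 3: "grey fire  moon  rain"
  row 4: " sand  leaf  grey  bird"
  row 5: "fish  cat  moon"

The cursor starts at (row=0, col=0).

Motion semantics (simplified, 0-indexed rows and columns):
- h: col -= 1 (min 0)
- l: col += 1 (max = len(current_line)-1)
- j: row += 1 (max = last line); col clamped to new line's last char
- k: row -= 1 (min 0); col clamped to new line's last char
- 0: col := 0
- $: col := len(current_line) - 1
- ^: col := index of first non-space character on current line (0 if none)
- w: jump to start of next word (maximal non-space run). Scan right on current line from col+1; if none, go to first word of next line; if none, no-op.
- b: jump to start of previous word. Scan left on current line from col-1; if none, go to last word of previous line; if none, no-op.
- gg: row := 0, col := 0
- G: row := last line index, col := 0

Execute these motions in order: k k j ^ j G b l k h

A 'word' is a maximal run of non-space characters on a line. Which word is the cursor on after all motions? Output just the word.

Answer: rain

Derivation:
After 1 (k): row=0 col=0 char='n'
After 2 (k): row=0 col=0 char='n'
After 3 (j): row=1 col=0 char='_'
After 4 (^): row=1 col=1 char='c'
After 5 (j): row=2 col=1 char='g'
After 6 (G): row=5 col=0 char='f'
After 7 (b): row=4 col=19 char='b'
After 8 (l): row=4 col=20 char='i'
After 9 (k): row=3 col=20 char='n'
After 10 (h): row=3 col=19 char='i'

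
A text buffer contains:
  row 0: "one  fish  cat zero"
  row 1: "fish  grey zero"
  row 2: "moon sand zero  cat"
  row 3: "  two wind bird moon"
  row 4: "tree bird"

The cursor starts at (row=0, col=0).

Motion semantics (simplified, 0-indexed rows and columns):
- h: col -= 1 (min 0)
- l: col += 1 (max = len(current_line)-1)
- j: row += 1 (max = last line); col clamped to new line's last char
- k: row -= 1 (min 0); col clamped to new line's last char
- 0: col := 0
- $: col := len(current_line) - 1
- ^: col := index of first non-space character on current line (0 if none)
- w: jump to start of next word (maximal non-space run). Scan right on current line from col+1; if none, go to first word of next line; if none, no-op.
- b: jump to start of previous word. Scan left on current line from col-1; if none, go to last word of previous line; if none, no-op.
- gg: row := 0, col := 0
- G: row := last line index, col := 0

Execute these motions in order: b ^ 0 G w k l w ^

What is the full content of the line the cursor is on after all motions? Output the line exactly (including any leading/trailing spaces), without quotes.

After 1 (b): row=0 col=0 char='o'
After 2 (^): row=0 col=0 char='o'
After 3 (0): row=0 col=0 char='o'
After 4 (G): row=4 col=0 char='t'
After 5 (w): row=4 col=5 char='b'
After 6 (k): row=3 col=5 char='_'
After 7 (l): row=3 col=6 char='w'
After 8 (w): row=3 col=11 char='b'
After 9 (^): row=3 col=2 char='t'

Answer:   two wind bird moon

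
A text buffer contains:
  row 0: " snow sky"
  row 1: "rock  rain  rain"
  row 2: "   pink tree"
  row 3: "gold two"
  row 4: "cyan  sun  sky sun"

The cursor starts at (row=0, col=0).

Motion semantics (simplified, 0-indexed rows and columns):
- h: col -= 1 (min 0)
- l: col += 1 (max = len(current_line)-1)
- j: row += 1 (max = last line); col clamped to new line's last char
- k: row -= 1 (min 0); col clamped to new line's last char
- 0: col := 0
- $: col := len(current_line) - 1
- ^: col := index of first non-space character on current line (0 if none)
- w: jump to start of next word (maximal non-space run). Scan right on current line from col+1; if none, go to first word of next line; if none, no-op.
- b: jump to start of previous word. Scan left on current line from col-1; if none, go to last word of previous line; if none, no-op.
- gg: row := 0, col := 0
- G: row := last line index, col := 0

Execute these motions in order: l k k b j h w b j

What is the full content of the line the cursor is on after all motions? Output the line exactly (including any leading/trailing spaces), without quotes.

Answer:    pink tree

Derivation:
After 1 (l): row=0 col=1 char='s'
After 2 (k): row=0 col=1 char='s'
After 3 (k): row=0 col=1 char='s'
After 4 (b): row=0 col=1 char='s'
After 5 (j): row=1 col=1 char='o'
After 6 (h): row=1 col=0 char='r'
After 7 (w): row=1 col=6 char='r'
After 8 (b): row=1 col=0 char='r'
After 9 (j): row=2 col=0 char='_'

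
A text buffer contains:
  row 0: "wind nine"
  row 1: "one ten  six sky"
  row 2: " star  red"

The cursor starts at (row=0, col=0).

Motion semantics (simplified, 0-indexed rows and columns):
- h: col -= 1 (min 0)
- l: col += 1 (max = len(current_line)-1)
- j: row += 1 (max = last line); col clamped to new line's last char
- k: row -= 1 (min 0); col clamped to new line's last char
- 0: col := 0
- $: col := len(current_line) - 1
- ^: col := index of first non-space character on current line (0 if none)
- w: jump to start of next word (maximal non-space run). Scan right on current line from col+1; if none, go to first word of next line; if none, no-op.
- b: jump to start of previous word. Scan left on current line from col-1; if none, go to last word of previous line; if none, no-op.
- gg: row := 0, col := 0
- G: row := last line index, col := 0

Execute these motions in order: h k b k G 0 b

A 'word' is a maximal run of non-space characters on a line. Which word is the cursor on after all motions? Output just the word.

After 1 (h): row=0 col=0 char='w'
After 2 (k): row=0 col=0 char='w'
After 3 (b): row=0 col=0 char='w'
After 4 (k): row=0 col=0 char='w'
After 5 (G): row=2 col=0 char='_'
After 6 (0): row=2 col=0 char='_'
After 7 (b): row=1 col=13 char='s'

Answer: sky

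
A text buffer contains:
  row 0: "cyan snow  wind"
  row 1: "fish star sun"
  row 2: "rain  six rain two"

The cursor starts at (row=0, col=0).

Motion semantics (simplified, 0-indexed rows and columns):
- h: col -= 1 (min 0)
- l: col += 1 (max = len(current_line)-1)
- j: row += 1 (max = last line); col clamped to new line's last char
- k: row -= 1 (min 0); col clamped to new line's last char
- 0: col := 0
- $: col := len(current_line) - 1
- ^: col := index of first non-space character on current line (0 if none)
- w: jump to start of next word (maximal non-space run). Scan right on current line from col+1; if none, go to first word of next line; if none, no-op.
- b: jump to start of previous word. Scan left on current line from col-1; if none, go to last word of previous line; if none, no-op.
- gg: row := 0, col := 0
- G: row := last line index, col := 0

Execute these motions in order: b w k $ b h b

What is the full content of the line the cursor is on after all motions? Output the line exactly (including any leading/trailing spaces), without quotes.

Answer: cyan snow  wind

Derivation:
After 1 (b): row=0 col=0 char='c'
After 2 (w): row=0 col=5 char='s'
After 3 (k): row=0 col=5 char='s'
After 4 ($): row=0 col=14 char='d'
After 5 (b): row=0 col=11 char='w'
After 6 (h): row=0 col=10 char='_'
After 7 (b): row=0 col=5 char='s'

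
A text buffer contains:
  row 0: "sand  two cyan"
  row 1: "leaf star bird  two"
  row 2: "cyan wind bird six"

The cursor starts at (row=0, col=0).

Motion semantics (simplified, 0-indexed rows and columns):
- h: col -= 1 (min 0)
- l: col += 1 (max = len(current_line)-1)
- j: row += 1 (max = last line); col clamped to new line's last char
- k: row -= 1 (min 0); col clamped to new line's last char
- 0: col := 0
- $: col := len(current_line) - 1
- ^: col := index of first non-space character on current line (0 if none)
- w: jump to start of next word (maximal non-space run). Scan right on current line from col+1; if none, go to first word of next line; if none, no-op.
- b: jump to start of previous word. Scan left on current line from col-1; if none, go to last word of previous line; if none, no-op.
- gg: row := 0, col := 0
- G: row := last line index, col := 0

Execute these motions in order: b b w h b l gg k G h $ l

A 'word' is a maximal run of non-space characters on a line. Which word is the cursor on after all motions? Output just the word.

Answer: six

Derivation:
After 1 (b): row=0 col=0 char='s'
After 2 (b): row=0 col=0 char='s'
After 3 (w): row=0 col=6 char='t'
After 4 (h): row=0 col=5 char='_'
After 5 (b): row=0 col=0 char='s'
After 6 (l): row=0 col=1 char='a'
After 7 (gg): row=0 col=0 char='s'
After 8 (k): row=0 col=0 char='s'
After 9 (G): row=2 col=0 char='c'
After 10 (h): row=2 col=0 char='c'
After 11 ($): row=2 col=17 char='x'
After 12 (l): row=2 col=17 char='x'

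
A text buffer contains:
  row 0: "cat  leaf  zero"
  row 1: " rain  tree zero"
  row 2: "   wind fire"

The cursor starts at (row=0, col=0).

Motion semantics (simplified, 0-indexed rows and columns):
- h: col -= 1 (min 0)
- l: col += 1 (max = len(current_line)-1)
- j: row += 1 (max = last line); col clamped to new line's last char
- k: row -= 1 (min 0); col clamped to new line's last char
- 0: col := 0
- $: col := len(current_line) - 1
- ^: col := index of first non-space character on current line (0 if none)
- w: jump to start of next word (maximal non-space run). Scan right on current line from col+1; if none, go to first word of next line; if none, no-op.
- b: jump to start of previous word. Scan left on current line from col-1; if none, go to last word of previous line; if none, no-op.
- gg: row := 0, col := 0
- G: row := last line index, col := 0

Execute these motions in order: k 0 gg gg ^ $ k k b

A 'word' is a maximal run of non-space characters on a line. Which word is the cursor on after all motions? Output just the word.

Answer: zero

Derivation:
After 1 (k): row=0 col=0 char='c'
After 2 (0): row=0 col=0 char='c'
After 3 (gg): row=0 col=0 char='c'
After 4 (gg): row=0 col=0 char='c'
After 5 (^): row=0 col=0 char='c'
After 6 ($): row=0 col=14 char='o'
After 7 (k): row=0 col=14 char='o'
After 8 (k): row=0 col=14 char='o'
After 9 (b): row=0 col=11 char='z'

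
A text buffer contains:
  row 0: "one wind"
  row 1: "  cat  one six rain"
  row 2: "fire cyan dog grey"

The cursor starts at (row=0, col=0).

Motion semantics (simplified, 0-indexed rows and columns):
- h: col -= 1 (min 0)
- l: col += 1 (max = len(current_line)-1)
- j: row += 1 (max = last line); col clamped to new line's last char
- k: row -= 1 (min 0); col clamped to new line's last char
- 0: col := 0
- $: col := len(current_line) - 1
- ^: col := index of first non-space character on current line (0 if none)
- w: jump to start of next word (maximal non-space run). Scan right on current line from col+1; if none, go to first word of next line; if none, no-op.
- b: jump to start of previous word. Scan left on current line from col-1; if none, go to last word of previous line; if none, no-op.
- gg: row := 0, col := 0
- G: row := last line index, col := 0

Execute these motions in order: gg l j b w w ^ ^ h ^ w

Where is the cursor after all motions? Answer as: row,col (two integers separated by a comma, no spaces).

Answer: 1,7

Derivation:
After 1 (gg): row=0 col=0 char='o'
After 2 (l): row=0 col=1 char='n'
After 3 (j): row=1 col=1 char='_'
After 4 (b): row=0 col=4 char='w'
After 5 (w): row=1 col=2 char='c'
After 6 (w): row=1 col=7 char='o'
After 7 (^): row=1 col=2 char='c'
After 8 (^): row=1 col=2 char='c'
After 9 (h): row=1 col=1 char='_'
After 10 (^): row=1 col=2 char='c'
After 11 (w): row=1 col=7 char='o'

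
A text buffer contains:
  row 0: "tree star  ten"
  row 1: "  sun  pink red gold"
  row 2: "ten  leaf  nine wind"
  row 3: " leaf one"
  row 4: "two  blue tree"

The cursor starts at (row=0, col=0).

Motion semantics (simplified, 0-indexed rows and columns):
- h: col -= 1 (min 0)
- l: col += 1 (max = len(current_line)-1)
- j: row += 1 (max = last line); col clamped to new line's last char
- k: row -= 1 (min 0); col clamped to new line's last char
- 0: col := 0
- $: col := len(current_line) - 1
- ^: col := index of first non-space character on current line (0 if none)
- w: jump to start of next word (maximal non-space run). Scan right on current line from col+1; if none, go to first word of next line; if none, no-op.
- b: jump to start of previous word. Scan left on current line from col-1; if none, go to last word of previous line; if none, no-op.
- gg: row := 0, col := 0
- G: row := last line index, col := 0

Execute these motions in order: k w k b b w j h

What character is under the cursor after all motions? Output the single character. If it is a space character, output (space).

Answer: n

Derivation:
After 1 (k): row=0 col=0 char='t'
After 2 (w): row=0 col=5 char='s'
After 3 (k): row=0 col=5 char='s'
After 4 (b): row=0 col=0 char='t'
After 5 (b): row=0 col=0 char='t'
After 6 (w): row=0 col=5 char='s'
After 7 (j): row=1 col=5 char='_'
After 8 (h): row=1 col=4 char='n'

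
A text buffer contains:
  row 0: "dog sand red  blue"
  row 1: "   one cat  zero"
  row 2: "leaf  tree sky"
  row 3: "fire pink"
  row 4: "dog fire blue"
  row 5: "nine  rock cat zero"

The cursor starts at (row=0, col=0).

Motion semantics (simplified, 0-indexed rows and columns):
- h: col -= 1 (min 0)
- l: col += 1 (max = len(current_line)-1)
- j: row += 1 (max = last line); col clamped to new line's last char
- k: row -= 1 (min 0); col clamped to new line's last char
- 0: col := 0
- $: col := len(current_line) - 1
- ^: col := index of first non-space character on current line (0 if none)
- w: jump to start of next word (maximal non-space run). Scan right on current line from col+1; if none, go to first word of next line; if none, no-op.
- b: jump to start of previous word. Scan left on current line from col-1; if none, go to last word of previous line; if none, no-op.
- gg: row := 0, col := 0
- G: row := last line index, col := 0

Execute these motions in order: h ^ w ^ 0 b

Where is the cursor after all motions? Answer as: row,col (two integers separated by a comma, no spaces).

Answer: 0,0

Derivation:
After 1 (h): row=0 col=0 char='d'
After 2 (^): row=0 col=0 char='d'
After 3 (w): row=0 col=4 char='s'
After 4 (^): row=0 col=0 char='d'
After 5 (0): row=0 col=0 char='d'
After 6 (b): row=0 col=0 char='d'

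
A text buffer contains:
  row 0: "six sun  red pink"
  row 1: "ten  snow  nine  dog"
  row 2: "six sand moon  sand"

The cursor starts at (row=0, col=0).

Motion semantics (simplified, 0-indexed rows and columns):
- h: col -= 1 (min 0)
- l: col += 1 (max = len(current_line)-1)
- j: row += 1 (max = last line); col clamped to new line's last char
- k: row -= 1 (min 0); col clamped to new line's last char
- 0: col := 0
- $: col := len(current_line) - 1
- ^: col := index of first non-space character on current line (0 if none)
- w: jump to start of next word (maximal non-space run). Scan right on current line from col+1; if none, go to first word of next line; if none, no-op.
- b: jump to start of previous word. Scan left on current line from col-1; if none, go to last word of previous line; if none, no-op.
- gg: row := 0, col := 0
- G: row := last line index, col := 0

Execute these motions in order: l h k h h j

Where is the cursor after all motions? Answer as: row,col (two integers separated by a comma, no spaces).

Answer: 1,0

Derivation:
After 1 (l): row=0 col=1 char='i'
After 2 (h): row=0 col=0 char='s'
After 3 (k): row=0 col=0 char='s'
After 4 (h): row=0 col=0 char='s'
After 5 (h): row=0 col=0 char='s'
After 6 (j): row=1 col=0 char='t'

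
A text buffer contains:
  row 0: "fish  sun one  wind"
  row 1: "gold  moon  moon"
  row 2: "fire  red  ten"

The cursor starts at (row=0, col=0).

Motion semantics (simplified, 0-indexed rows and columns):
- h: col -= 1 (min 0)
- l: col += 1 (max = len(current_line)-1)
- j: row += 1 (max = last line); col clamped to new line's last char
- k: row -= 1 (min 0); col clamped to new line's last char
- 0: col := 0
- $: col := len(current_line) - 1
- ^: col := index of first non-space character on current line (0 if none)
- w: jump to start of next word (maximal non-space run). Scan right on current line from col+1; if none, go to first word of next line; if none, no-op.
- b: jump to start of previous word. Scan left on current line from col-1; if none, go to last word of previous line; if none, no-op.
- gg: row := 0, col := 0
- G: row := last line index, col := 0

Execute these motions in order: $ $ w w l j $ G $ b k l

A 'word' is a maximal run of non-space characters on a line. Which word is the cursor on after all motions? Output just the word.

Answer: moon

Derivation:
After 1 ($): row=0 col=18 char='d'
After 2 ($): row=0 col=18 char='d'
After 3 (w): row=1 col=0 char='g'
After 4 (w): row=1 col=6 char='m'
After 5 (l): row=1 col=7 char='o'
After 6 (j): row=2 col=7 char='e'
After 7 ($): row=2 col=13 char='n'
After 8 (G): row=2 col=0 char='f'
After 9 ($): row=2 col=13 char='n'
After 10 (b): row=2 col=11 char='t'
After 11 (k): row=1 col=11 char='_'
After 12 (l): row=1 col=12 char='m'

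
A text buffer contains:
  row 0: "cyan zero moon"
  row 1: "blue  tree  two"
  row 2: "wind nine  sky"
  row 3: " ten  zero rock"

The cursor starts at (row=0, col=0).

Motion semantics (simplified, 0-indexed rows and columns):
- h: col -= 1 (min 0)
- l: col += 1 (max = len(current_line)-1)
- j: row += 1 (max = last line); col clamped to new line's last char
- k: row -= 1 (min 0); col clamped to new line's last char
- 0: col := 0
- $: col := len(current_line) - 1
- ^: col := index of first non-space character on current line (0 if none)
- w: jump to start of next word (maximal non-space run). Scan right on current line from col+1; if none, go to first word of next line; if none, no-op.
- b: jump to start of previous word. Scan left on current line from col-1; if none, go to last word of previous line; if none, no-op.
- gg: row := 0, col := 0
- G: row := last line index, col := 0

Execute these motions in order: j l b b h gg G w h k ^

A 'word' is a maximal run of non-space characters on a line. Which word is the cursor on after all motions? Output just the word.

After 1 (j): row=1 col=0 char='b'
After 2 (l): row=1 col=1 char='l'
After 3 (b): row=1 col=0 char='b'
After 4 (b): row=0 col=10 char='m'
After 5 (h): row=0 col=9 char='_'
After 6 (gg): row=0 col=0 char='c'
After 7 (G): row=3 col=0 char='_'
After 8 (w): row=3 col=1 char='t'
After 9 (h): row=3 col=0 char='_'
After 10 (k): row=2 col=0 char='w'
After 11 (^): row=2 col=0 char='w'

Answer: wind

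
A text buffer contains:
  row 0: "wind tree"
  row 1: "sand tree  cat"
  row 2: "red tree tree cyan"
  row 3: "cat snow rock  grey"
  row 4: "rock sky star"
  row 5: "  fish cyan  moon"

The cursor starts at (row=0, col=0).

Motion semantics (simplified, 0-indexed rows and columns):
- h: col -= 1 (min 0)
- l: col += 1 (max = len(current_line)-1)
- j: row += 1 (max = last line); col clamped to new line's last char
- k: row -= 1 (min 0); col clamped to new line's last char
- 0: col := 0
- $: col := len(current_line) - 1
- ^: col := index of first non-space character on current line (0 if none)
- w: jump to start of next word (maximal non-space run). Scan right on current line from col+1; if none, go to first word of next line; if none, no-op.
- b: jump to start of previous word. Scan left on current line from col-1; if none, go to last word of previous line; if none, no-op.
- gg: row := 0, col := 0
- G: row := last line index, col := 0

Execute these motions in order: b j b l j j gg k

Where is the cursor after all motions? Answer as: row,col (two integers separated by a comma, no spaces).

After 1 (b): row=0 col=0 char='w'
After 2 (j): row=1 col=0 char='s'
After 3 (b): row=0 col=5 char='t'
After 4 (l): row=0 col=6 char='r'
After 5 (j): row=1 col=6 char='r'
After 6 (j): row=2 col=6 char='e'
After 7 (gg): row=0 col=0 char='w'
After 8 (k): row=0 col=0 char='w'

Answer: 0,0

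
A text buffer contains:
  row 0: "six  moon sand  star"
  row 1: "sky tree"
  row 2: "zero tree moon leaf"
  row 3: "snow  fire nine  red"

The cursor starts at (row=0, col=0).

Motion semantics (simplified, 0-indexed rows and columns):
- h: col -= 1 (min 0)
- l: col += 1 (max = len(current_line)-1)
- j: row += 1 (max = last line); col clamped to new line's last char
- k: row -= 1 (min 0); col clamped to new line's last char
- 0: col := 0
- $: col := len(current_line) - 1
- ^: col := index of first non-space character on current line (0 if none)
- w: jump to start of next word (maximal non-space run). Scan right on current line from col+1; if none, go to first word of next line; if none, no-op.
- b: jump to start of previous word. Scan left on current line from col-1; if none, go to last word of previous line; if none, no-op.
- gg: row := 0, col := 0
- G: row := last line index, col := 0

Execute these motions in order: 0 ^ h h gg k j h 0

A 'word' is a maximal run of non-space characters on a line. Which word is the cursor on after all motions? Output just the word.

After 1 (0): row=0 col=0 char='s'
After 2 (^): row=0 col=0 char='s'
After 3 (h): row=0 col=0 char='s'
After 4 (h): row=0 col=0 char='s'
After 5 (gg): row=0 col=0 char='s'
After 6 (k): row=0 col=0 char='s'
After 7 (j): row=1 col=0 char='s'
After 8 (h): row=1 col=0 char='s'
After 9 (0): row=1 col=0 char='s'

Answer: sky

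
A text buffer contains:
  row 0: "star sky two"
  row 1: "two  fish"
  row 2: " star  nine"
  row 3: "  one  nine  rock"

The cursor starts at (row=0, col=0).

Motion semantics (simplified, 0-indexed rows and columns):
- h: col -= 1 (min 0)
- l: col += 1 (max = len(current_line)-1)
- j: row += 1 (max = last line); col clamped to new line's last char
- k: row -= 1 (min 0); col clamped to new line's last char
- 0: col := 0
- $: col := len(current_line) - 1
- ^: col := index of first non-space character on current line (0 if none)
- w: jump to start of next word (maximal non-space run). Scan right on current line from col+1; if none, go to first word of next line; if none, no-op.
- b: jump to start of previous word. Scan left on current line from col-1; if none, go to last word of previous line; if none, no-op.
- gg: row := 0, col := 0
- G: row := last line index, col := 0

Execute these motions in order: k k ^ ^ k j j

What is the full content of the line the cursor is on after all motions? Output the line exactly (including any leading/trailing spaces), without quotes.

After 1 (k): row=0 col=0 char='s'
After 2 (k): row=0 col=0 char='s'
After 3 (^): row=0 col=0 char='s'
After 4 (^): row=0 col=0 char='s'
After 5 (k): row=0 col=0 char='s'
After 6 (j): row=1 col=0 char='t'
After 7 (j): row=2 col=0 char='_'

Answer:  star  nine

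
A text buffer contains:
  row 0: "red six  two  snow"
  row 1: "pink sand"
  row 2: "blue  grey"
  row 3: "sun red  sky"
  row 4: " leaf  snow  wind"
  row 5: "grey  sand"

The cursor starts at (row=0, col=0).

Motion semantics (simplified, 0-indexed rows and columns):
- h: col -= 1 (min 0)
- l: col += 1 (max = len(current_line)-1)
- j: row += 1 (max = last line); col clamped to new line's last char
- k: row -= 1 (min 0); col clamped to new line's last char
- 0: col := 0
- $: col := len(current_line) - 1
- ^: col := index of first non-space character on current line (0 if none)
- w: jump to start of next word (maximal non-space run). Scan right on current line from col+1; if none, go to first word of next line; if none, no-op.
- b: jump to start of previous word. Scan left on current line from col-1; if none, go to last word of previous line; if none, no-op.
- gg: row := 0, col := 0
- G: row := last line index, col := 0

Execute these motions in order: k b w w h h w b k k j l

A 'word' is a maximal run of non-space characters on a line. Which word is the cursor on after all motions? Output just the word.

After 1 (k): row=0 col=0 char='r'
After 2 (b): row=0 col=0 char='r'
After 3 (w): row=0 col=4 char='s'
After 4 (w): row=0 col=9 char='t'
After 5 (h): row=0 col=8 char='_'
After 6 (h): row=0 col=7 char='_'
After 7 (w): row=0 col=9 char='t'
After 8 (b): row=0 col=4 char='s'
After 9 (k): row=0 col=4 char='s'
After 10 (k): row=0 col=4 char='s'
After 11 (j): row=1 col=4 char='_'
After 12 (l): row=1 col=5 char='s'

Answer: sand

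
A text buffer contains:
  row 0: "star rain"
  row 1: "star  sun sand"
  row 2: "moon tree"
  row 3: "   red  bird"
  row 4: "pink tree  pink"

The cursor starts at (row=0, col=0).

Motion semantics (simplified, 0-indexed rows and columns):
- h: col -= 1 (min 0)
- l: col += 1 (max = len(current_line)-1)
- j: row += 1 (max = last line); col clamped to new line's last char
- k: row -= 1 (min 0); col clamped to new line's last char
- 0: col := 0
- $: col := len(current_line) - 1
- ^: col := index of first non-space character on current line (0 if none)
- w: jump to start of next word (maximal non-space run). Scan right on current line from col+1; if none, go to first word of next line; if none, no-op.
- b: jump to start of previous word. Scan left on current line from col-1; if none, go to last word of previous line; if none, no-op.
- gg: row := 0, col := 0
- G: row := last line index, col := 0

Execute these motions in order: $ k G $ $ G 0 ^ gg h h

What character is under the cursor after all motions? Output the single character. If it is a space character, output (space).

After 1 ($): row=0 col=8 char='n'
After 2 (k): row=0 col=8 char='n'
After 3 (G): row=4 col=0 char='p'
After 4 ($): row=4 col=14 char='k'
After 5 ($): row=4 col=14 char='k'
After 6 (G): row=4 col=0 char='p'
After 7 (0): row=4 col=0 char='p'
After 8 (^): row=4 col=0 char='p'
After 9 (gg): row=0 col=0 char='s'
After 10 (h): row=0 col=0 char='s'
After 11 (h): row=0 col=0 char='s'

Answer: s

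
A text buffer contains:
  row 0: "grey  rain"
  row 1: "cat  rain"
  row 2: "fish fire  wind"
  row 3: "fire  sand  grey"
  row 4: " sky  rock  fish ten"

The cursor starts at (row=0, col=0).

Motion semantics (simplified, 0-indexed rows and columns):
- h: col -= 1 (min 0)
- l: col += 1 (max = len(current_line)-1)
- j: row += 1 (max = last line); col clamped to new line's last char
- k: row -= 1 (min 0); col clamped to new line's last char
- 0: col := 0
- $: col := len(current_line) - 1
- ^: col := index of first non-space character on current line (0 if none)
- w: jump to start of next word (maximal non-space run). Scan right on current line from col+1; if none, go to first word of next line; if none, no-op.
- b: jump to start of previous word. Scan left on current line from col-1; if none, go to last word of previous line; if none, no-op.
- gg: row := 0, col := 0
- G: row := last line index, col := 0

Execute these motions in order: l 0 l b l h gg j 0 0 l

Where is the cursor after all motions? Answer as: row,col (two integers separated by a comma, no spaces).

After 1 (l): row=0 col=1 char='r'
After 2 (0): row=0 col=0 char='g'
After 3 (l): row=0 col=1 char='r'
After 4 (b): row=0 col=0 char='g'
After 5 (l): row=0 col=1 char='r'
After 6 (h): row=0 col=0 char='g'
After 7 (gg): row=0 col=0 char='g'
After 8 (j): row=1 col=0 char='c'
After 9 (0): row=1 col=0 char='c'
After 10 (0): row=1 col=0 char='c'
After 11 (l): row=1 col=1 char='a'

Answer: 1,1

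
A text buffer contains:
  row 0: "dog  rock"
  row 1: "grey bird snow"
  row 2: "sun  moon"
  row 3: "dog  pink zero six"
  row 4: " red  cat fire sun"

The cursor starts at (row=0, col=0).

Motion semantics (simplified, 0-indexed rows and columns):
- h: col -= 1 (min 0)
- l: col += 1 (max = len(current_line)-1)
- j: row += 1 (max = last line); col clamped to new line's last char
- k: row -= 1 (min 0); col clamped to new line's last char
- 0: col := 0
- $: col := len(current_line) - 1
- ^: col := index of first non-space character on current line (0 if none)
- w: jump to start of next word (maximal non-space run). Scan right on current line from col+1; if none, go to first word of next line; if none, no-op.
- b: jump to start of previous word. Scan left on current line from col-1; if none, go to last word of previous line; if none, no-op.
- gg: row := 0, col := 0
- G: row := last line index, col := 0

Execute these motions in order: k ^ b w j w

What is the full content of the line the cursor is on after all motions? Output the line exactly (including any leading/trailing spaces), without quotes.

After 1 (k): row=0 col=0 char='d'
After 2 (^): row=0 col=0 char='d'
After 3 (b): row=0 col=0 char='d'
After 4 (w): row=0 col=5 char='r'
After 5 (j): row=1 col=5 char='b'
After 6 (w): row=1 col=10 char='s'

Answer: grey bird snow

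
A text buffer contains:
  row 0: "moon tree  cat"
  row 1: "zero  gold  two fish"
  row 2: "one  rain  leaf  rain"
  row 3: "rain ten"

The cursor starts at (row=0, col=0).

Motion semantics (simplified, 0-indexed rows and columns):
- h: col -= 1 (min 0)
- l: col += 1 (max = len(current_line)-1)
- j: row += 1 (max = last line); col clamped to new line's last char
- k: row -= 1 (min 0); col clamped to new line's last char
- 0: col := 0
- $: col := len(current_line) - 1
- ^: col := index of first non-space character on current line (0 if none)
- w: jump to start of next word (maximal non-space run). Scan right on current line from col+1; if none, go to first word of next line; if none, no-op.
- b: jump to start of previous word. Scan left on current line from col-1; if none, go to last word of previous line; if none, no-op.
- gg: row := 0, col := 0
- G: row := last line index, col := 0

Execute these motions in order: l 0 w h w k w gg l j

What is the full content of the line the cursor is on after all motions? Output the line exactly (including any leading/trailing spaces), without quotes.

After 1 (l): row=0 col=1 char='o'
After 2 (0): row=0 col=0 char='m'
After 3 (w): row=0 col=5 char='t'
After 4 (h): row=0 col=4 char='_'
After 5 (w): row=0 col=5 char='t'
After 6 (k): row=0 col=5 char='t'
After 7 (w): row=0 col=11 char='c'
After 8 (gg): row=0 col=0 char='m'
After 9 (l): row=0 col=1 char='o'
After 10 (j): row=1 col=1 char='e'

Answer: zero  gold  two fish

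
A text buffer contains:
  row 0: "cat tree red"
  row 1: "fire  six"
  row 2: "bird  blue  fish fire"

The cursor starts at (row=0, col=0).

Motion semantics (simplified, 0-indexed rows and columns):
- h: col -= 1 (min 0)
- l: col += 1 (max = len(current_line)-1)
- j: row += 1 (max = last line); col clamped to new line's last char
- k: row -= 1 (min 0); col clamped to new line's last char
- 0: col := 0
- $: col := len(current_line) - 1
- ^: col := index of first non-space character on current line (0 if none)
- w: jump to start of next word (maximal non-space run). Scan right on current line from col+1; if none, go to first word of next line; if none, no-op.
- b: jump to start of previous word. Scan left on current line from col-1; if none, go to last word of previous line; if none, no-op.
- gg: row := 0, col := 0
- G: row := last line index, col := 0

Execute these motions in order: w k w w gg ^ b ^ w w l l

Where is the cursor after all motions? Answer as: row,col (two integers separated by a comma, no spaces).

After 1 (w): row=0 col=4 char='t'
After 2 (k): row=0 col=4 char='t'
After 3 (w): row=0 col=9 char='r'
After 4 (w): row=1 col=0 char='f'
After 5 (gg): row=0 col=0 char='c'
After 6 (^): row=0 col=0 char='c'
After 7 (b): row=0 col=0 char='c'
After 8 (^): row=0 col=0 char='c'
After 9 (w): row=0 col=4 char='t'
After 10 (w): row=0 col=9 char='r'
After 11 (l): row=0 col=10 char='e'
After 12 (l): row=0 col=11 char='d'

Answer: 0,11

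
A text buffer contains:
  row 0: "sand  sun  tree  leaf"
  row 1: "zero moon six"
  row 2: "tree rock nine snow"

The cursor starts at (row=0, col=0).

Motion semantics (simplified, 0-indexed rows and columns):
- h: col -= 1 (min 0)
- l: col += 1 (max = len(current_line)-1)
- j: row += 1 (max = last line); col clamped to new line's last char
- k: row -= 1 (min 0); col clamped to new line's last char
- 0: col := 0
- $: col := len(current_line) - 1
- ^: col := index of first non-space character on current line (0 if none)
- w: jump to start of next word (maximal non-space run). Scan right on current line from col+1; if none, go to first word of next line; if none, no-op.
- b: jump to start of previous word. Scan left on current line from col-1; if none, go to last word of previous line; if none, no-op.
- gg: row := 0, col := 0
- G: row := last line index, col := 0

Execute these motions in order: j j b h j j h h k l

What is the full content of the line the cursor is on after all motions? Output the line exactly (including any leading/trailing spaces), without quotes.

Answer: zero moon six

Derivation:
After 1 (j): row=1 col=0 char='z'
After 2 (j): row=2 col=0 char='t'
After 3 (b): row=1 col=10 char='s'
After 4 (h): row=1 col=9 char='_'
After 5 (j): row=2 col=9 char='_'
After 6 (j): row=2 col=9 char='_'
After 7 (h): row=2 col=8 char='k'
After 8 (h): row=2 col=7 char='c'
After 9 (k): row=1 col=7 char='o'
After 10 (l): row=1 col=8 char='n'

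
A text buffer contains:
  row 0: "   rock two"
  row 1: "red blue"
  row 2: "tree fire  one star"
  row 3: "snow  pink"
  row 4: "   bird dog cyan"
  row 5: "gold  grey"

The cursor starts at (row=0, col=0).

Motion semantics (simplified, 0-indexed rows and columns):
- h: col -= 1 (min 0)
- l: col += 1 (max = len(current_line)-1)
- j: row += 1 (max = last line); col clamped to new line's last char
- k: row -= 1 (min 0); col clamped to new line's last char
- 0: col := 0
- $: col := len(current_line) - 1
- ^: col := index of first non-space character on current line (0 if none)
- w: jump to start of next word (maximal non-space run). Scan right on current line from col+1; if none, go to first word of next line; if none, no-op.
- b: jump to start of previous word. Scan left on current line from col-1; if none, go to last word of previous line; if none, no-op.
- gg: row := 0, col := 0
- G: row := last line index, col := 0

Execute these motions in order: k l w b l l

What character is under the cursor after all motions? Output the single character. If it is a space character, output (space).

After 1 (k): row=0 col=0 char='_'
After 2 (l): row=0 col=1 char='_'
After 3 (w): row=0 col=3 char='r'
After 4 (b): row=0 col=3 char='r'
After 5 (l): row=0 col=4 char='o'
After 6 (l): row=0 col=5 char='c'

Answer: c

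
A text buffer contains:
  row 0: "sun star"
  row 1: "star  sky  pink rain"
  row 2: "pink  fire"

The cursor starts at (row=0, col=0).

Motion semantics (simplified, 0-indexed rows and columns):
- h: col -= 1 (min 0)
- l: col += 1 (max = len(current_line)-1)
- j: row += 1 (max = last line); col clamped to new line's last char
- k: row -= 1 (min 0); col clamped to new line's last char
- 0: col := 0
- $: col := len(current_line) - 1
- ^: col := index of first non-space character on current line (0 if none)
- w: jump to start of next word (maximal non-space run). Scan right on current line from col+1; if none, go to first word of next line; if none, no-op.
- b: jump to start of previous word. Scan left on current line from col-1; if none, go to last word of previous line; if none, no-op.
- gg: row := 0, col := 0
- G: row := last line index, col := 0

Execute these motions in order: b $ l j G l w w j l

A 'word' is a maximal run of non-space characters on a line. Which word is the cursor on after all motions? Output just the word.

After 1 (b): row=0 col=0 char='s'
After 2 ($): row=0 col=7 char='r'
After 3 (l): row=0 col=7 char='r'
After 4 (j): row=1 col=7 char='k'
After 5 (G): row=2 col=0 char='p'
After 6 (l): row=2 col=1 char='i'
After 7 (w): row=2 col=6 char='f'
After 8 (w): row=2 col=6 char='f'
After 9 (j): row=2 col=6 char='f'
After 10 (l): row=2 col=7 char='i'

Answer: fire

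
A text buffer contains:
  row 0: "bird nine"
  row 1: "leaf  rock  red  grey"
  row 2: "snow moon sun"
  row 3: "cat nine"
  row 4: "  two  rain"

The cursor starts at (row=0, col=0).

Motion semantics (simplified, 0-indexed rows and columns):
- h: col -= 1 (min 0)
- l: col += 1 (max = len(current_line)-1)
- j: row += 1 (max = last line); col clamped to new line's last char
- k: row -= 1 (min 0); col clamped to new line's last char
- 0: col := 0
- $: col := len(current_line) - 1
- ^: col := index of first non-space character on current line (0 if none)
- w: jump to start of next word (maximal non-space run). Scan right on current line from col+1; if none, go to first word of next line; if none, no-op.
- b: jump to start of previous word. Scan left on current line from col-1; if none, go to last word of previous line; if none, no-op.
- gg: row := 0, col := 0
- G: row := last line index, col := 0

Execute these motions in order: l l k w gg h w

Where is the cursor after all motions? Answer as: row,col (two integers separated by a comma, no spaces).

Answer: 0,5

Derivation:
After 1 (l): row=0 col=1 char='i'
After 2 (l): row=0 col=2 char='r'
After 3 (k): row=0 col=2 char='r'
After 4 (w): row=0 col=5 char='n'
After 5 (gg): row=0 col=0 char='b'
After 6 (h): row=0 col=0 char='b'
After 7 (w): row=0 col=5 char='n'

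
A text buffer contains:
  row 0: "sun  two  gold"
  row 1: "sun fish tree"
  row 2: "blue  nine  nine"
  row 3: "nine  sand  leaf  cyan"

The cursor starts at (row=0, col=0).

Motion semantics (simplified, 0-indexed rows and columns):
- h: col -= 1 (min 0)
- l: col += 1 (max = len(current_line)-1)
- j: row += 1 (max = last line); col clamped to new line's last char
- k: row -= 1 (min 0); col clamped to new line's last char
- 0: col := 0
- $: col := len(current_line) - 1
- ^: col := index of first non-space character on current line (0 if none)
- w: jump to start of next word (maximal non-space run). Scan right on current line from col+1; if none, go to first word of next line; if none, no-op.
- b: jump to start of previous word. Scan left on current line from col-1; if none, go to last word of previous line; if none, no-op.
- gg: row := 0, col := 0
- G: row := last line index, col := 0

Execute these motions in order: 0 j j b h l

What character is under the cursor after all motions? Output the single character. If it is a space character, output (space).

Answer: t

Derivation:
After 1 (0): row=0 col=0 char='s'
After 2 (j): row=1 col=0 char='s'
After 3 (j): row=2 col=0 char='b'
After 4 (b): row=1 col=9 char='t'
After 5 (h): row=1 col=8 char='_'
After 6 (l): row=1 col=9 char='t'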